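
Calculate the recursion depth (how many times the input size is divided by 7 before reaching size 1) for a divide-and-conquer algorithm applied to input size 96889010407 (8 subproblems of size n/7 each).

For divide and conquer with division factor 7:

Problem sizes at each level:
Level 0: 96889010407
Level 1: 13841287201
Level 2: 1977326743
Level 3: 282475249
Level 4: 40353607
Level 5: 5764801
Level 6: 823543
Level 7: 117649
Level 8: 16807
Level 9: 2401
Level 10: 343
Level 11: 49
Level 12: 7
Level 13: 1

The root is level 0 and the size-1 base case is level 13 (the tree spans levels 0 through 13, i.e. 14 levels counting the root), so the depth is the number of divisions: log_7(96889010407) = 13

The recursion tree depth is log_7(96889010407) = 13. At each level, the problem size is divided by 7, so it takes 13 divisions to reduce to a base case of size 1. The algorithm makes 8 recursive calls at each level.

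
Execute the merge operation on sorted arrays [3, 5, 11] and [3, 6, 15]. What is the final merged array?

Merging process:

Compare 3 vs 3: take 3 from left. Merged: [3]
Compare 5 vs 3: take 3 from right. Merged: [3, 3]
Compare 5 vs 6: take 5 from left. Merged: [3, 3, 5]
Compare 11 vs 6: take 6 from right. Merged: [3, 3, 5, 6]
Compare 11 vs 15: take 11 from left. Merged: [3, 3, 5, 6, 11]
Append remaining from right: [15]. Merged: [3, 3, 5, 6, 11, 15]

Final merged array: [3, 3, 5, 6, 11, 15]
Total comparisons: 5

The merged array is [3, 3, 5, 6, 11, 15], requiring 5 comparisons. The merge step runs in O(n) time where n is the total number of elements.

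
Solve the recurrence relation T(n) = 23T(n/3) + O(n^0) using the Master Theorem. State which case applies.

Master Theorem for T(n) = 23T(n/3) + O(n^0):

a = 23, b = 3, c = 0
log_b(a) = log_3(23) = 2.8540

Case 1: c = 0 < log_3(23) = 2.8540
T(n) = O(n^(log_3 23))

For T(n) = 23T(n/3) + O(n^0): log_3(23) = 2.8540. This is Case 1 of the Master Theorem (c < log_b(a), work dominated by leaves), giving O(n^(log_3 23)).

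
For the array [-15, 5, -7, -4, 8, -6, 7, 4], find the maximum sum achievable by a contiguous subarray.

Using Kadane's algorithm on [-15, 5, -7, -4, 8, -6, 7, 4]:

Scanning through the array:
Position 1 (value 5): max_ending_here = 5, max_so_far = 5
Position 2 (value -7): max_ending_here = -2, max_so_far = 5
Position 3 (value -4): max_ending_here = -4, max_so_far = 5
Position 4 (value 8): max_ending_here = 8, max_so_far = 8
Position 5 (value -6): max_ending_here = 2, max_so_far = 8
Position 6 (value 7): max_ending_here = 9, max_so_far = 9
Position 7 (value 4): max_ending_here = 13, max_so_far = 13

Maximum subarray: [8, -6, 7, 4]
Maximum sum: 13

The maximum subarray is [8, -6, 7, 4] with sum 13. This subarray runs from index 4 to index 7.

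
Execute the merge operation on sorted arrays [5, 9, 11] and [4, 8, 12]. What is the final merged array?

Merging process:

Compare 5 vs 4: take 4 from right. Merged: [4]
Compare 5 vs 8: take 5 from left. Merged: [4, 5]
Compare 9 vs 8: take 8 from right. Merged: [4, 5, 8]
Compare 9 vs 12: take 9 from left. Merged: [4, 5, 8, 9]
Compare 11 vs 12: take 11 from left. Merged: [4, 5, 8, 9, 11]
Append remaining from right: [12]. Merged: [4, 5, 8, 9, 11, 12]

Final merged array: [4, 5, 8, 9, 11, 12]
Total comparisons: 5

The merged array is [4, 5, 8, 9, 11, 12], requiring 5 comparisons. The merge step runs in O(n) time where n is the total number of elements.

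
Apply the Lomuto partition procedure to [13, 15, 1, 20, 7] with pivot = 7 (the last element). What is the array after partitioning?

Lomuto partition with pivot = 7:

Initial array: [13, 15, 1, 20, 7]

arr[0]=13 > 7: no swap
arr[1]=15 > 7: no swap
arr[2]=1 <= 7: swap with position 0, array becomes [1, 15, 13, 20, 7]
arr[3]=20 > 7: no swap

Place pivot at position 1: [1, 7, 13, 20, 15]
Pivot position: 1

After partitioning with pivot 7, the array becomes [1, 7, 13, 20, 15]. The pivot is placed at index 1. All elements to the left of the pivot are <= 7, and all elements to the right are > 7.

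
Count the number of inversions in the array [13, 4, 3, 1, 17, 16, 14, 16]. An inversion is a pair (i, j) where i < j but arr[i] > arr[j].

Finding inversions in [13, 4, 3, 1, 17, 16, 14, 16]:

(0, 1): arr[0]=13 > arr[1]=4
(0, 2): arr[0]=13 > arr[2]=3
(0, 3): arr[0]=13 > arr[3]=1
(1, 2): arr[1]=4 > arr[2]=3
(1, 3): arr[1]=4 > arr[3]=1
(2, 3): arr[2]=3 > arr[3]=1
(4, 5): arr[4]=17 > arr[5]=16
(4, 6): arr[4]=17 > arr[6]=14
(4, 7): arr[4]=17 > arr[7]=16
(5, 6): arr[5]=16 > arr[6]=14

Total inversions: 10

The array has 10 inversion(s): (0,1), (0,2), (0,3), (1,2), (1,3), (2,3), (4,5), (4,6), (4,7), (5,6). Each pair (i,j) satisfies i < j and arr[i] > arr[j].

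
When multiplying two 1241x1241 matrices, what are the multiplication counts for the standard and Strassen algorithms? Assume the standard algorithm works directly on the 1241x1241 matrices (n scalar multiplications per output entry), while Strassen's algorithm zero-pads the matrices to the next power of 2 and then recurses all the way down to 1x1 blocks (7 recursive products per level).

Matrix multiplication for 1241x1241 matrices:

Strassen's algorithm requires power-of-2 dimensions. Pad 1241x1241 to 2048x2048 (next power of 2).

Standard algorithm: 1241^3 = 1911240521 multiplications
Strassen's algorithm: 7^(log2(2048)) = 7^11 = 1977326743 multiplications
Difference: 1911240521 - 1977326743 = -66086222 (Strassen uses MORE here due to padding overhead — for small or just-over-power-of-2 n, padding can outweigh the per-level savings)

Standard: 1911240521 multiplications (1241^3). Strassen: 1977326743 multiplications (7^11, after padding to 2048x2048). Strassen reduces 8 recursive multiplications to 7 at each level.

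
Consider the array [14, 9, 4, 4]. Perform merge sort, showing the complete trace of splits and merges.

Merge sort trace:

Split: [14, 9, 4, 4] -> [14, 9] and [4, 4]
  Split: [14, 9] -> [14] and [9]
  Merge: [14] + [9] -> [9, 14]
  Split: [4, 4] -> [4] and [4]
  Merge: [4] + [4] -> [4, 4]
Merge: [9, 14] + [4, 4] -> [4, 4, 9, 14]

Final sorted array: [4, 4, 9, 14]

The merge sort proceeds by recursively splitting the array and merging sorted halves.
After all merges, the sorted array is [4, 4, 9, 14].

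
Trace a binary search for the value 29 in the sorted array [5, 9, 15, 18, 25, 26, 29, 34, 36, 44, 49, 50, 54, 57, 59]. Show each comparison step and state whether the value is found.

Binary search for 29 in [5, 9, 15, 18, 25, 26, 29, 34, 36, 44, 49, 50, 54, 57, 59]:

lo=0, hi=14, mid=7, arr[mid]=34 -> 34 > 29, search left half
lo=0, hi=6, mid=3, arr[mid]=18 -> 18 < 29, search right half
lo=4, hi=6, mid=5, arr[mid]=26 -> 26 < 29, search right half
lo=6, hi=6, mid=6, arr[mid]=29 -> Found target at index 6!

Binary search finds 29 at index 6 after 4 comparisons. The search repeatedly halves the search space by comparing with the middle element.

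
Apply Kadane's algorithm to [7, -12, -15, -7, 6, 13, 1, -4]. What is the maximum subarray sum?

Using Kadane's algorithm on [7, -12, -15, -7, 6, 13, 1, -4]:

Scanning through the array:
Position 1 (value -12): max_ending_here = -5, max_so_far = 7
Position 2 (value -15): max_ending_here = -15, max_so_far = 7
Position 3 (value -7): max_ending_here = -7, max_so_far = 7
Position 4 (value 6): max_ending_here = 6, max_so_far = 7
Position 5 (value 13): max_ending_here = 19, max_so_far = 19
Position 6 (value 1): max_ending_here = 20, max_so_far = 20
Position 7 (value -4): max_ending_here = 16, max_so_far = 20

Maximum subarray: [6, 13, 1]
Maximum sum: 20

The maximum subarray is [6, 13, 1] with sum 20. This subarray runs from index 4 to index 6.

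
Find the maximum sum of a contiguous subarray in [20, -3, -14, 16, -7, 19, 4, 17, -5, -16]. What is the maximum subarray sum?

Using Kadane's algorithm on [20, -3, -14, 16, -7, 19, 4, 17, -5, -16]:

Scanning through the array:
Position 1 (value -3): max_ending_here = 17, max_so_far = 20
Position 2 (value -14): max_ending_here = 3, max_so_far = 20
Position 3 (value 16): max_ending_here = 19, max_so_far = 20
Position 4 (value -7): max_ending_here = 12, max_so_far = 20
Position 5 (value 19): max_ending_here = 31, max_so_far = 31
Position 6 (value 4): max_ending_here = 35, max_so_far = 35
Position 7 (value 17): max_ending_here = 52, max_so_far = 52
Position 8 (value -5): max_ending_here = 47, max_so_far = 52
Position 9 (value -16): max_ending_here = 31, max_so_far = 52

Maximum subarray: [20, -3, -14, 16, -7, 19, 4, 17]
Maximum sum: 52

The maximum subarray is [20, -3, -14, 16, -7, 19, 4, 17] with sum 52. This subarray runs from index 0 to index 7.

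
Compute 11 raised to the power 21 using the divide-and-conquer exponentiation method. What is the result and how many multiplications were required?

Computing 11^21 by squaring (build up from 11^1; each line after the first costs one multiplication):

11^1 = 11
11^2 = (11^1)^2 = 11^2 = 121
11^4 = (11^2)^2 = 121^2 = 14641
11^5 = 11 * 11^4 = 11 * 14641 = 161051
11^10 = (11^5)^2 = 161051^2 = 25937424601
11^20 = (11^10)^2 = 25937424601^2 = 672749994932560009201
11^21 = 11 * 11^20 = 11 * 672749994932560009201 = 7400249944258160101211

Result: 7400249944258160101211
Multiplications needed: 6 (6 lines after 11^1)

11^21 = 7400249944258160101211. Using exponentiation by squaring, this requires 6 multiplications. The key idea: if the exponent is even, square the half-power; if odd, multiply by the base once.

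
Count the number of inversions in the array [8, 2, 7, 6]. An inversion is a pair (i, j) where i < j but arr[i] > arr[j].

Finding inversions in [8, 2, 7, 6]:

(0, 1): arr[0]=8 > arr[1]=2
(0, 2): arr[0]=8 > arr[2]=7
(0, 3): arr[0]=8 > arr[3]=6
(2, 3): arr[2]=7 > arr[3]=6

Total inversions: 4

The array has 4 inversion(s): (0,1), (0,2), (0,3), (2,3). Each pair (i,j) satisfies i < j and arr[i] > arr[j].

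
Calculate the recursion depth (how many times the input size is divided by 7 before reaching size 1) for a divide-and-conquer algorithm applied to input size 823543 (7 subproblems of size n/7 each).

For divide and conquer with division factor 7:

Problem sizes at each level:
Level 0: 823543
Level 1: 117649
Level 2: 16807
Level 3: 2401
Level 4: 343
Level 5: 49
Level 6: 7
Level 7: 1

The root is level 0 and the size-1 base case is level 7 (the tree spans levels 0 through 7, i.e. 8 levels counting the root), so the depth is the number of divisions: log_7(823543) = 7

The recursion tree depth is log_7(823543) = 7. At each level, the problem size is divided by 7, so it takes 7 divisions to reduce to a base case of size 1. The algorithm makes 7 recursive calls at each level.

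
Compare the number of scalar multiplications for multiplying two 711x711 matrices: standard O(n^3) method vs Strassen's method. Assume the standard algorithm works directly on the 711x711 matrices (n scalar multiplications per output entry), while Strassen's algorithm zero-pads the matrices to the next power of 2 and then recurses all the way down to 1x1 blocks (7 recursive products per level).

Matrix multiplication for 711x711 matrices:

Strassen's algorithm requires power-of-2 dimensions. Pad 711x711 to 1024x1024 (next power of 2).

Standard algorithm: 711^3 = 359425431 multiplications
Strassen's algorithm: 7^(log2(1024)) = 7^10 = 282475249 multiplications
Savings: 359425431 - 282475249 = 76950182 multiplications

Standard: 359425431 multiplications (711^3). Strassen: 282475249 multiplications (7^10, after padding to 1024x1024). Strassen reduces 8 recursive multiplications to 7 at each level.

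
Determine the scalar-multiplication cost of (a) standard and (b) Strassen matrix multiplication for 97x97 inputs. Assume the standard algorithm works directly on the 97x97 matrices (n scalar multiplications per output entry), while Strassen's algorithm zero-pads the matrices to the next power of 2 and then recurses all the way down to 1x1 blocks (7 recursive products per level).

Matrix multiplication for 97x97 matrices:

Strassen's algorithm requires power-of-2 dimensions. Pad 97x97 to 128x128 (next power of 2).

Standard algorithm: 97^3 = 912673 multiplications
Strassen's algorithm: 7^(log2(128)) = 7^7 = 823543 multiplications
Savings: 912673 - 823543 = 89130 multiplications

Standard: 912673 multiplications (97^3). Strassen: 823543 multiplications (7^7, after padding to 128x128). Strassen reduces 8 recursive multiplications to 7 at each level.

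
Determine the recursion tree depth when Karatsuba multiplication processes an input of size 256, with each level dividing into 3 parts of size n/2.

For divide and conquer with division factor 2:

Problem sizes at each level:
Level 0: 256
Level 1: 128
Level 2: 64
Level 3: 32
Level 4: 16
Level 5: 8
Level 6: 4
Level 7: 2
Level 8: 1

The root is level 0 and the size-1 base case is level 8 (the tree spans levels 0 through 8, i.e. 9 levels counting the root), so the depth is the number of divisions: log_2(256) = 8

The recursion tree depth is log_2(256) = 8. At each level, the problem size is divided by 2, so it takes 8 divisions to reduce to a base case of size 1. The algorithm makes 3 recursive calls at each level.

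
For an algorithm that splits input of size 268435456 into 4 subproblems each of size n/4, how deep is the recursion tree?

For divide and conquer with division factor 4:

Problem sizes at each level:
Level 0: 268435456
Level 1: 67108864
Level 2: 16777216
Level 3: 4194304
Level 4: 1048576
Level 5: 262144
Level 6: 65536
Level 7: 16384
Level 8: 4096
Level 9: 1024
Level 10: 256
Level 11: 64
Level 12: 16
Level 13: 4
Level 14: 1

The root is level 0 and the size-1 base case is level 14 (the tree spans levels 0 through 14, i.e. 15 levels counting the root), so the depth is the number of divisions: log_4(268435456) = 14

The recursion tree depth is log_4(268435456) = 14. At each level, the problem size is divided by 4, so it takes 14 divisions to reduce to a base case of size 1. The algorithm makes 4 recursive calls at each level.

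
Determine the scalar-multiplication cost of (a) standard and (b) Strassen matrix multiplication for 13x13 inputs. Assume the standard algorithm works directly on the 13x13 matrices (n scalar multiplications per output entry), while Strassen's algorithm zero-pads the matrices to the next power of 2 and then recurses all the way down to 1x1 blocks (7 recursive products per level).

Matrix multiplication for 13x13 matrices:

Strassen's algorithm requires power-of-2 dimensions. Pad 13x13 to 16x16 (next power of 2).

Standard algorithm: 13^3 = 2197 multiplications
Strassen's algorithm: 7^(log2(16)) = 7^4 = 2401 multiplications
Difference: 2197 - 2401 = -204 (Strassen uses MORE here due to padding overhead — for small or just-over-power-of-2 n, padding can outweigh the per-level savings)

Standard: 2197 multiplications (13^3). Strassen: 2401 multiplications (7^4, after padding to 16x16). Strassen reduces 8 recursive multiplications to 7 at each level.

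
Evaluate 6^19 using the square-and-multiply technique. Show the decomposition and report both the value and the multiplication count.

Computing 6^19 by squaring (build up from 6^1; each line after the first costs one multiplication):

6^1 = 6
6^2 = (6^1)^2 = 6^2 = 36
6^4 = (6^2)^2 = 36^2 = 1296
6^8 = (6^4)^2 = 1296^2 = 1679616
6^9 = 6 * 6^8 = 6 * 1679616 = 10077696
6^18 = (6^9)^2 = 10077696^2 = 101559956668416
6^19 = 6 * 6^18 = 6 * 101559956668416 = 609359740010496

Result: 609359740010496
Multiplications needed: 6 (6 lines after 6^1)

6^19 = 609359740010496. Using exponentiation by squaring, this requires 6 multiplications. The key idea: if the exponent is even, square the half-power; if odd, multiply by the base once.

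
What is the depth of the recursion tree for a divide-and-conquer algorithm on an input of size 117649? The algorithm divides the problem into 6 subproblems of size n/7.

For divide and conquer with division factor 7:

Problem sizes at each level:
Level 0: 117649
Level 1: 16807
Level 2: 2401
Level 3: 343
Level 4: 49
Level 5: 7
Level 6: 1

The root is level 0 and the size-1 base case is level 6 (the tree spans levels 0 through 6, i.e. 7 levels counting the root), so the depth is the number of divisions: log_7(117649) = 6

The recursion tree depth is log_7(117649) = 6. At each level, the problem size is divided by 7, so it takes 6 divisions to reduce to a base case of size 1. The algorithm makes 6 recursive calls at each level.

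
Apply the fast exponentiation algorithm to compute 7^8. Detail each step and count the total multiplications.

Computing 7^8 by squaring (build up from 7^1; each line after the first costs one multiplication):

7^1 = 7
7^2 = (7^1)^2 = 7^2 = 49
7^4 = (7^2)^2 = 49^2 = 2401
7^8 = (7^4)^2 = 2401^2 = 5764801

Result: 5764801
Multiplications needed: 3 (3 lines after 7^1)

7^8 = 5764801. Using exponentiation by squaring, this requires 3 multiplications. The key idea: if the exponent is even, square the half-power; if odd, multiply by the base once.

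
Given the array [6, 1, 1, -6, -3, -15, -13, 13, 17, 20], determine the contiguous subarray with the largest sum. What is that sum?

Using Kadane's algorithm on [6, 1, 1, -6, -3, -15, -13, 13, 17, 20]:

Scanning through the array:
Position 1 (value 1): max_ending_here = 7, max_so_far = 7
Position 2 (value 1): max_ending_here = 8, max_so_far = 8
Position 3 (value -6): max_ending_here = 2, max_so_far = 8
Position 4 (value -3): max_ending_here = -1, max_so_far = 8
Position 5 (value -15): max_ending_here = -15, max_so_far = 8
Position 6 (value -13): max_ending_here = -13, max_so_far = 8
Position 7 (value 13): max_ending_here = 13, max_so_far = 13
Position 8 (value 17): max_ending_here = 30, max_so_far = 30
Position 9 (value 20): max_ending_here = 50, max_so_far = 50

Maximum subarray: [13, 17, 20]
Maximum sum: 50

The maximum subarray is [13, 17, 20] with sum 50. This subarray runs from index 7 to index 9.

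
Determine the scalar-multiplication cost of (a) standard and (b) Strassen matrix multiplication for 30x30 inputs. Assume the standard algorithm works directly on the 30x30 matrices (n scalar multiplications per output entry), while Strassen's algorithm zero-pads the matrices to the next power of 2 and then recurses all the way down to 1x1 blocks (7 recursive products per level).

Matrix multiplication for 30x30 matrices:

Strassen's algorithm requires power-of-2 dimensions. Pad 30x30 to 32x32 (next power of 2).

Standard algorithm: 30^3 = 27000 multiplications
Strassen's algorithm: 7^(log2(32)) = 7^5 = 16807 multiplications
Savings: 27000 - 16807 = 10193 multiplications

Standard: 27000 multiplications (30^3). Strassen: 16807 multiplications (7^5, after padding to 32x32). Strassen reduces 8 recursive multiplications to 7 at each level.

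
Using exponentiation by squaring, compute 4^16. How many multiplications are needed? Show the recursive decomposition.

Computing 4^16 by squaring (build up from 4^1; each line after the first costs one multiplication):

4^1 = 4
4^2 = (4^1)^2 = 4^2 = 16
4^4 = (4^2)^2 = 16^2 = 256
4^8 = (4^4)^2 = 256^2 = 65536
4^16 = (4^8)^2 = 65536^2 = 4294967296

Result: 4294967296
Multiplications needed: 4 (4 lines after 4^1)

4^16 = 4294967296. Using exponentiation by squaring, this requires 4 multiplications. The key idea: if the exponent is even, square the half-power; if odd, multiply by the base once.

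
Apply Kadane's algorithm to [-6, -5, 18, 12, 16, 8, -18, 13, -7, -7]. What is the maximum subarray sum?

Using Kadane's algorithm on [-6, -5, 18, 12, 16, 8, -18, 13, -7, -7]:

Scanning through the array:
Position 1 (value -5): max_ending_here = -5, max_so_far = -5
Position 2 (value 18): max_ending_here = 18, max_so_far = 18
Position 3 (value 12): max_ending_here = 30, max_so_far = 30
Position 4 (value 16): max_ending_here = 46, max_so_far = 46
Position 5 (value 8): max_ending_here = 54, max_so_far = 54
Position 6 (value -18): max_ending_here = 36, max_so_far = 54
Position 7 (value 13): max_ending_here = 49, max_so_far = 54
Position 8 (value -7): max_ending_here = 42, max_so_far = 54
Position 9 (value -7): max_ending_here = 35, max_so_far = 54

Maximum subarray: [18, 12, 16, 8]
Maximum sum: 54

The maximum subarray is [18, 12, 16, 8] with sum 54. This subarray runs from index 2 to index 5.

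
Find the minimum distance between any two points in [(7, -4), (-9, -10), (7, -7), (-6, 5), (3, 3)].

Computing all pairwise distances among 5 points:

d((7, -4), (-9, -10)) = 17.088
d((7, -4), (7, -7)) = 3.0 <-- minimum
d((7, -4), (-6, 5)) = 15.8114
d((7, -4), (3, 3)) = 8.0623
d((-9, -10), (7, -7)) = 16.2788
d((-9, -10), (-6, 5)) = 15.2971
d((-9, -10), (3, 3)) = 17.6918
d((7, -7), (-6, 5)) = 17.6918
d((7, -7), (3, 3)) = 10.7703
d((-6, 5), (3, 3)) = 9.2195

Closest pair: (7, -4) and (7, -7) with distance 3.0

The closest pair is (7, -4) and (7, -7) with Euclidean distance 3.0. For 5 points, brute-force pairwise comparison is shown above. For large n, the divide-and-conquer algorithm (sort by x, recurse on halves, check the dividing strip) achieves O(n log n).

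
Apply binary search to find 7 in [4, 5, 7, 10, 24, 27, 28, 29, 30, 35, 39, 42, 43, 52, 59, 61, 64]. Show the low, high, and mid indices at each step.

Binary search for 7 in [4, 5, 7, 10, 24, 27, 28, 29, 30, 35, 39, 42, 43, 52, 59, 61, 64]:

lo=0, hi=16, mid=8, arr[mid]=30 -> 30 > 7, search left half
lo=0, hi=7, mid=3, arr[mid]=10 -> 10 > 7, search left half
lo=0, hi=2, mid=1, arr[mid]=5 -> 5 < 7, search right half
lo=2, hi=2, mid=2, arr[mid]=7 -> Found target at index 2!

Binary search finds 7 at index 2 after 4 comparisons. The search repeatedly halves the search space by comparing with the middle element.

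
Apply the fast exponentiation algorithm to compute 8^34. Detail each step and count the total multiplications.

Computing 8^34 by squaring (build up from 8^1; each line after the first costs one multiplication):

8^1 = 8
8^2 = (8^1)^2 = 8^2 = 64
8^4 = (8^2)^2 = 64^2 = 4096
8^8 = (8^4)^2 = 4096^2 = 16777216
8^16 = (8^8)^2 = 16777216^2 = 281474976710656
8^17 = 8 * 8^16 = 8 * 281474976710656 = 2251799813685248
8^34 = (8^17)^2 = 2251799813685248^2 = 5070602400912917605986812821504

Result: 5070602400912917605986812821504
Multiplications needed: 6 (6 lines after 8^1)

8^34 = 5070602400912917605986812821504. Using exponentiation by squaring, this requires 6 multiplications. The key idea: if the exponent is even, square the half-power; if odd, multiply by the base once.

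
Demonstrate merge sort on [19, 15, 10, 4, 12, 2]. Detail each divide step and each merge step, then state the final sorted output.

Merge sort trace:

Split: [19, 15, 10, 4, 12, 2] -> [19, 15, 10] and [4, 12, 2]
  Split: [19, 15, 10] -> [19] and [15, 10]
    Split: [15, 10] -> [15] and [10]
    Merge: [15] + [10] -> [10, 15]
  Merge: [19] + [10, 15] -> [10, 15, 19]
  Split: [4, 12, 2] -> [4] and [12, 2]
    Split: [12, 2] -> [12] and [2]
    Merge: [12] + [2] -> [2, 12]
  Merge: [4] + [2, 12] -> [2, 4, 12]
Merge: [10, 15, 19] + [2, 4, 12] -> [2, 4, 10, 12, 15, 19]

Final sorted array: [2, 4, 10, 12, 15, 19]

The merge sort proceeds by recursively splitting the array and merging sorted halves.
After all merges, the sorted array is [2, 4, 10, 12, 15, 19].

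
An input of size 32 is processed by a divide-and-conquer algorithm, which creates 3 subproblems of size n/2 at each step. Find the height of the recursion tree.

For divide and conquer with division factor 2:

Problem sizes at each level:
Level 0: 32
Level 1: 16
Level 2: 8
Level 3: 4
Level 4: 2
Level 5: 1

The root is level 0 and the size-1 base case is level 5 (the tree spans levels 0 through 5, i.e. 6 levels counting the root), so the depth is the number of divisions: log_2(32) = 5

The recursion tree depth is log_2(32) = 5. At each level, the problem size is divided by 2, so it takes 5 divisions to reduce to a base case of size 1. The algorithm makes 3 recursive calls at each level.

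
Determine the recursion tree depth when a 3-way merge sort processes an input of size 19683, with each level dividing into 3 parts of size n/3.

For divide and conquer with division factor 3:

Problem sizes at each level:
Level 0: 19683
Level 1: 6561
Level 2: 2187
Level 3: 729
Level 4: 243
Level 5: 81
Level 6: 27
Level 7: 9
Level 8: 3
Level 9: 1

The root is level 0 and the size-1 base case is level 9 (the tree spans levels 0 through 9, i.e. 10 levels counting the root), so the depth is the number of divisions: log_3(19683) = 9

The recursion tree depth is log_3(19683) = 9. At each level, the problem size is divided by 3, so it takes 9 divisions to reduce to a base case of size 1. The algorithm makes 3 recursive calls at each level.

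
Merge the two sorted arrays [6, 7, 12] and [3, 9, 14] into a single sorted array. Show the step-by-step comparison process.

Merging process:

Compare 6 vs 3: take 3 from right. Merged: [3]
Compare 6 vs 9: take 6 from left. Merged: [3, 6]
Compare 7 vs 9: take 7 from left. Merged: [3, 6, 7]
Compare 12 vs 9: take 9 from right. Merged: [3, 6, 7, 9]
Compare 12 vs 14: take 12 from left. Merged: [3, 6, 7, 9, 12]
Append remaining from right: [14]. Merged: [3, 6, 7, 9, 12, 14]

Final merged array: [3, 6, 7, 9, 12, 14]
Total comparisons: 5

The merged array is [3, 6, 7, 9, 12, 14], requiring 5 comparisons. The merge step runs in O(n) time where n is the total number of elements.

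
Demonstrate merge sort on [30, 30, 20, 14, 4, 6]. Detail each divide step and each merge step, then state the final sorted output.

Merge sort trace:

Split: [30, 30, 20, 14, 4, 6] -> [30, 30, 20] and [14, 4, 6]
  Split: [30, 30, 20] -> [30] and [30, 20]
    Split: [30, 20] -> [30] and [20]
    Merge: [30] + [20] -> [20, 30]
  Merge: [30] + [20, 30] -> [20, 30, 30]
  Split: [14, 4, 6] -> [14] and [4, 6]
    Split: [4, 6] -> [4] and [6]
    Merge: [4] + [6] -> [4, 6]
  Merge: [14] + [4, 6] -> [4, 6, 14]
Merge: [20, 30, 30] + [4, 6, 14] -> [4, 6, 14, 20, 30, 30]

Final sorted array: [4, 6, 14, 20, 30, 30]

The merge sort proceeds by recursively splitting the array and merging sorted halves.
After all merges, the sorted array is [4, 6, 14, 20, 30, 30].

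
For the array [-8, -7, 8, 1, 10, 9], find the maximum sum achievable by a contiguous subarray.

Using Kadane's algorithm on [-8, -7, 8, 1, 10, 9]:

Scanning through the array:
Position 1 (value -7): max_ending_here = -7, max_so_far = -7
Position 2 (value 8): max_ending_here = 8, max_so_far = 8
Position 3 (value 1): max_ending_here = 9, max_so_far = 9
Position 4 (value 10): max_ending_here = 19, max_so_far = 19
Position 5 (value 9): max_ending_here = 28, max_so_far = 28

Maximum subarray: [8, 1, 10, 9]
Maximum sum: 28

The maximum subarray is [8, 1, 10, 9] with sum 28. This subarray runs from index 2 to index 5.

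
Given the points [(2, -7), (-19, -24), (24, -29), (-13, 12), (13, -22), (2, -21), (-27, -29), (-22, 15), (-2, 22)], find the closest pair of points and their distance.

Computing all pairwise distances among 9 points:

d((2, -7), (-19, -24)) = 27.0185
d((2, -7), (24, -29)) = 31.1127
d((2, -7), (-13, 12)) = 24.2074
d((2, -7), (13, -22)) = 18.6011
d((2, -7), (2, -21)) = 14.0
d((2, -7), (-27, -29)) = 36.4005
d((2, -7), (-22, 15)) = 32.5576
d((2, -7), (-2, 22)) = 29.2746
d((-19, -24), (24, -29)) = 43.2897
d((-19, -24), (-13, 12)) = 36.4966
d((-19, -24), (13, -22)) = 32.0624
d((-19, -24), (2, -21)) = 21.2132
d((-19, -24), (-27, -29)) = 9.434 <-- minimum
d((-19, -24), (-22, 15)) = 39.1152
d((-19, -24), (-2, 22)) = 49.0408
d((24, -29), (-13, 12)) = 55.2268
d((24, -29), (13, -22)) = 13.0384
d((24, -29), (2, -21)) = 23.4094
d((24, -29), (-27, -29)) = 51.0
d((24, -29), (-22, 15)) = 63.6553
d((24, -29), (-2, 22)) = 57.2451
d((-13, 12), (13, -22)) = 42.8019
d((-13, 12), (2, -21)) = 36.2491
d((-13, 12), (-27, -29)) = 43.3244
d((-13, 12), (-22, 15)) = 9.4868
d((-13, 12), (-2, 22)) = 14.8661
d((13, -22), (2, -21)) = 11.0454
d((13, -22), (-27, -29)) = 40.6079
d((13, -22), (-22, 15)) = 50.9313
d((13, -22), (-2, 22)) = 46.4866
d((2, -21), (-27, -29)) = 30.0832
d((2, -21), (-22, 15)) = 43.2666
d((2, -21), (-2, 22)) = 43.1856
d((-27, -29), (-22, 15)) = 44.2832
d((-27, -29), (-2, 22)) = 56.7979
d((-22, 15), (-2, 22)) = 21.1896

Closest pair: (-19, -24) and (-27, -29) with distance 9.434

The closest pair is (-19, -24) and (-27, -29) with Euclidean distance 9.434. For 9 points, brute-force pairwise comparison is shown above. For large n, the divide-and-conquer algorithm (sort by x, recurse on halves, check the dividing strip) achieves O(n log n).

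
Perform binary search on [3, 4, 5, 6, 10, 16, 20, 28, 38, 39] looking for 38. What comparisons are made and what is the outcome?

Binary search for 38 in [3, 4, 5, 6, 10, 16, 20, 28, 38, 39]:

lo=0, hi=9, mid=4, arr[mid]=10 -> 10 < 38, search right half
lo=5, hi=9, mid=7, arr[mid]=28 -> 28 < 38, search right half
lo=8, hi=9, mid=8, arr[mid]=38 -> Found target at index 8!

Binary search finds 38 at index 8 after 3 comparisons. The search repeatedly halves the search space by comparing with the middle element.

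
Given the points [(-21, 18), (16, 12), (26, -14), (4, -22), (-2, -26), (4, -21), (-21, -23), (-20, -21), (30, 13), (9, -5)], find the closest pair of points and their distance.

Computing all pairwise distances among 10 points:

d((-21, 18), (16, 12)) = 37.4833
d((-21, 18), (26, -14)) = 56.8595
d((-21, 18), (4, -22)) = 47.1699
d((-21, 18), (-2, -26)) = 47.927
d((-21, 18), (4, -21)) = 46.3249
d((-21, 18), (-21, -23)) = 41.0
d((-21, 18), (-20, -21)) = 39.0128
d((-21, 18), (30, 13)) = 51.2445
d((-21, 18), (9, -5)) = 37.8021
d((16, 12), (26, -14)) = 27.8568
d((16, 12), (4, -22)) = 36.0555
d((16, 12), (-2, -26)) = 42.0476
d((16, 12), (4, -21)) = 35.1141
d((16, 12), (-21, -23)) = 50.9313
d((16, 12), (-20, -21)) = 48.8365
d((16, 12), (30, 13)) = 14.0357
d((16, 12), (9, -5)) = 18.3848
d((26, -14), (4, -22)) = 23.4094
d((26, -14), (-2, -26)) = 30.4631
d((26, -14), (4, -21)) = 23.0868
d((26, -14), (-21, -23)) = 47.8539
d((26, -14), (-20, -21)) = 46.5296
d((26, -14), (30, 13)) = 27.2947
d((26, -14), (9, -5)) = 19.2354
d((4, -22), (-2, -26)) = 7.2111
d((4, -22), (4, -21)) = 1.0 <-- minimum
d((4, -22), (-21, -23)) = 25.02
d((4, -22), (-20, -21)) = 24.0208
d((4, -22), (30, 13)) = 43.6005
d((4, -22), (9, -5)) = 17.72
d((-2, -26), (4, -21)) = 7.8102
d((-2, -26), (-21, -23)) = 19.2354
d((-2, -26), (-20, -21)) = 18.6815
d((-2, -26), (30, 13)) = 50.448
d((-2, -26), (9, -5)) = 23.7065
d((4, -21), (-21, -23)) = 25.0799
d((4, -21), (-20, -21)) = 24.0
d((4, -21), (30, 13)) = 42.8019
d((4, -21), (9, -5)) = 16.7631
d((-21, -23), (-20, -21)) = 2.2361
d((-21, -23), (30, 13)) = 62.426
d((-21, -23), (9, -5)) = 34.9857
d((-20, -21), (30, 13)) = 60.4649
d((-20, -21), (9, -5)) = 33.121
d((30, 13), (9, -5)) = 27.6586

Closest pair: (4, -22) and (4, -21) with distance 1.0

The closest pair is (4, -22) and (4, -21) with Euclidean distance 1.0. For 10 points, brute-force pairwise comparison is shown above. For large n, the divide-and-conquer algorithm (sort by x, recurse on halves, check the dividing strip) achieves O(n log n).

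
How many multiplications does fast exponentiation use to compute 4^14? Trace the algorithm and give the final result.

Computing 4^14 by squaring (build up from 4^1; each line after the first costs one multiplication):

4^1 = 4
4^2 = (4^1)^2 = 4^2 = 16
4^3 = 4 * 4^2 = 4 * 16 = 64
4^6 = (4^3)^2 = 64^2 = 4096
4^7 = 4 * 4^6 = 4 * 4096 = 16384
4^14 = (4^7)^2 = 16384^2 = 268435456

Result: 268435456
Multiplications needed: 5 (5 lines after 4^1)

4^14 = 268435456. Using exponentiation by squaring, this requires 5 multiplications. The key idea: if the exponent is even, square the half-power; if odd, multiply by the base once.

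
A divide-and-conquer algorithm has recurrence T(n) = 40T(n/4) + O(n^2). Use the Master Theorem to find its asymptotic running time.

Master Theorem for T(n) = 40T(n/4) + O(n^2):

a = 40, b = 4, c = 2
log_b(a) = log_4(40) = 2.6610

Case 1: c = 2 < log_4(40) = 2.6610
T(n) = O(n^(log_4 40))

For T(n) = 40T(n/4) + O(n^2): log_4(40) = 2.6610. This is Case 1 of the Master Theorem (c < log_b(a), work dominated by leaves), giving O(n^(log_4 40)).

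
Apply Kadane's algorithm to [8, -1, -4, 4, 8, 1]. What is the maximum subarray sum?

Using Kadane's algorithm on [8, -1, -4, 4, 8, 1]:

Scanning through the array:
Position 1 (value -1): max_ending_here = 7, max_so_far = 8
Position 2 (value -4): max_ending_here = 3, max_so_far = 8
Position 3 (value 4): max_ending_here = 7, max_so_far = 8
Position 4 (value 8): max_ending_here = 15, max_so_far = 15
Position 5 (value 1): max_ending_here = 16, max_so_far = 16

Maximum subarray: [8, -1, -4, 4, 8, 1]
Maximum sum: 16

The maximum subarray is [8, -1, -4, 4, 8, 1] with sum 16. This subarray runs from index 0 to index 5.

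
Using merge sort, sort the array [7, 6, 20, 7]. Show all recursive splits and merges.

Merge sort trace:

Split: [7, 6, 20, 7] -> [7, 6] and [20, 7]
  Split: [7, 6] -> [7] and [6]
  Merge: [7] + [6] -> [6, 7]
  Split: [20, 7] -> [20] and [7]
  Merge: [20] + [7] -> [7, 20]
Merge: [6, 7] + [7, 20] -> [6, 7, 7, 20]

Final sorted array: [6, 7, 7, 20]

The merge sort proceeds by recursively splitting the array and merging sorted halves.
After all merges, the sorted array is [6, 7, 7, 20].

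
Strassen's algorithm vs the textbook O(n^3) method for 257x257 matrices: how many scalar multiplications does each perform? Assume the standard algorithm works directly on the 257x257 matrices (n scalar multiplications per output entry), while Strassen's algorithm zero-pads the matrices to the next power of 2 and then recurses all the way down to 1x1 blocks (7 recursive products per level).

Matrix multiplication for 257x257 matrices:

Strassen's algorithm requires power-of-2 dimensions. Pad 257x257 to 512x512 (next power of 2).

Standard algorithm: 257^3 = 16974593 multiplications
Strassen's algorithm: 7^(log2(512)) = 7^9 = 40353607 multiplications
Difference: 16974593 - 40353607 = -23379014 (Strassen uses MORE here due to padding overhead — for small or just-over-power-of-2 n, padding can outweigh the per-level savings)

Standard: 16974593 multiplications (257^3). Strassen: 40353607 multiplications (7^9, after padding to 512x512). Strassen reduces 8 recursive multiplications to 7 at each level.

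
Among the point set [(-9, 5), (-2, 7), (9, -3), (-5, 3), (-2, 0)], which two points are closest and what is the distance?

Computing all pairwise distances among 5 points:

d((-9, 5), (-2, 7)) = 7.2801
d((-9, 5), (9, -3)) = 19.6977
d((-9, 5), (-5, 3)) = 4.4721
d((-9, 5), (-2, 0)) = 8.6023
d((-2, 7), (9, -3)) = 14.8661
d((-2, 7), (-5, 3)) = 5.0
d((-2, 7), (-2, 0)) = 7.0
d((9, -3), (-5, 3)) = 15.2315
d((9, -3), (-2, 0)) = 11.4018
d((-5, 3), (-2, 0)) = 4.2426 <-- minimum

Closest pair: (-5, 3) and (-2, 0) with distance 4.2426

The closest pair is (-5, 3) and (-2, 0) with Euclidean distance 4.2426. For 5 points, brute-force pairwise comparison is shown above. For large n, the divide-and-conquer algorithm (sort by x, recurse on halves, check the dividing strip) achieves O(n log n).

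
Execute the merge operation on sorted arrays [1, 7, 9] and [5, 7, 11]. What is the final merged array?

Merging process:

Compare 1 vs 5: take 1 from left. Merged: [1]
Compare 7 vs 5: take 5 from right. Merged: [1, 5]
Compare 7 vs 7: take 7 from left. Merged: [1, 5, 7]
Compare 9 vs 7: take 7 from right. Merged: [1, 5, 7, 7]
Compare 9 vs 11: take 9 from left. Merged: [1, 5, 7, 7, 9]
Append remaining from right: [11]. Merged: [1, 5, 7, 7, 9, 11]

Final merged array: [1, 5, 7, 7, 9, 11]
Total comparisons: 5

The merged array is [1, 5, 7, 7, 9, 11], requiring 5 comparisons. The merge step runs in O(n) time where n is the total number of elements.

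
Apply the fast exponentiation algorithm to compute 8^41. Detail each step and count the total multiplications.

Computing 8^41 by squaring (build up from 8^1; each line after the first costs one multiplication):

8^1 = 8
8^2 = (8^1)^2 = 8^2 = 64
8^4 = (8^2)^2 = 64^2 = 4096
8^5 = 8 * 8^4 = 8 * 4096 = 32768
8^10 = (8^5)^2 = 32768^2 = 1073741824
8^20 = (8^10)^2 = 1073741824^2 = 1152921504606846976
8^40 = (8^20)^2 = 1152921504606846976^2 = 1329227995784915872903807060280344576
8^41 = 8 * 8^40 = 8 * 1329227995784915872903807060280344576 = 10633823966279326983230456482242756608

Result: 10633823966279326983230456482242756608
Multiplications needed: 7 (7 lines after 8^1)

8^41 = 10633823966279326983230456482242756608. Using exponentiation by squaring, this requires 7 multiplications. The key idea: if the exponent is even, square the half-power; if odd, multiply by the base once.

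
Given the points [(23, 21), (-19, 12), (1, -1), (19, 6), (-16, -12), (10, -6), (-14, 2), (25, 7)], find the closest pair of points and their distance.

Computing all pairwise distances among 8 points:

d((23, 21), (-19, 12)) = 42.9535
d((23, 21), (1, -1)) = 31.1127
d((23, 21), (19, 6)) = 15.5242
d((23, 21), (-16, -12)) = 51.0882
d((23, 21), (10, -6)) = 29.9666
d((23, 21), (-14, 2)) = 41.5933
d((23, 21), (25, 7)) = 14.1421
d((-19, 12), (1, -1)) = 23.8537
d((-19, 12), (19, 6)) = 38.4708
d((-19, 12), (-16, -12)) = 24.1868
d((-19, 12), (10, -6)) = 34.1321
d((-19, 12), (-14, 2)) = 11.1803
d((-19, 12), (25, 7)) = 44.2832
d((1, -1), (19, 6)) = 19.3132
d((1, -1), (-16, -12)) = 20.2485
d((1, -1), (10, -6)) = 10.2956
d((1, -1), (-14, 2)) = 15.2971
d((1, -1), (25, 7)) = 25.2982
d((19, 6), (-16, -12)) = 39.3573
d((19, 6), (10, -6)) = 15.0
d((19, 6), (-14, 2)) = 33.2415
d((19, 6), (25, 7)) = 6.0828 <-- minimum
d((-16, -12), (10, -6)) = 26.6833
d((-16, -12), (-14, 2)) = 14.1421
d((-16, -12), (25, 7)) = 45.1885
d((10, -6), (-14, 2)) = 25.2982
d((10, -6), (25, 7)) = 19.8494
d((-14, 2), (25, 7)) = 39.3192

Closest pair: (19, 6) and (25, 7) with distance 6.0828

The closest pair is (19, 6) and (25, 7) with Euclidean distance 6.0828. For 8 points, brute-force pairwise comparison is shown above. For large n, the divide-and-conquer algorithm (sort by x, recurse on halves, check the dividing strip) achieves O(n log n).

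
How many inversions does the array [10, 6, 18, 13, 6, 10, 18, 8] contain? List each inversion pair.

Finding inversions in [10, 6, 18, 13, 6, 10, 18, 8]:

(0, 1): arr[0]=10 > arr[1]=6
(0, 4): arr[0]=10 > arr[4]=6
(0, 7): arr[0]=10 > arr[7]=8
(2, 3): arr[2]=18 > arr[3]=13
(2, 4): arr[2]=18 > arr[4]=6
(2, 5): arr[2]=18 > arr[5]=10
(2, 7): arr[2]=18 > arr[7]=8
(3, 4): arr[3]=13 > arr[4]=6
(3, 5): arr[3]=13 > arr[5]=10
(3, 7): arr[3]=13 > arr[7]=8
(5, 7): arr[5]=10 > arr[7]=8
(6, 7): arr[6]=18 > arr[7]=8

Total inversions: 12

The array has 12 inversion(s): (0,1), (0,4), (0,7), (2,3), (2,4), (2,5), (2,7), (3,4), (3,5), (3,7), (5,7), (6,7). Each pair (i,j) satisfies i < j and arr[i] > arr[j].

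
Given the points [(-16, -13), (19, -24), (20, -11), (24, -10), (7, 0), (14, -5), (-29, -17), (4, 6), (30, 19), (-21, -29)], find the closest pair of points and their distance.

Computing all pairwise distances among 10 points:

d((-16, -13), (19, -24)) = 36.6879
d((-16, -13), (20, -11)) = 36.0555
d((-16, -13), (24, -10)) = 40.1123
d((-16, -13), (7, 0)) = 26.4197
d((-16, -13), (14, -5)) = 31.0483
d((-16, -13), (-29, -17)) = 13.6015
d((-16, -13), (4, 6)) = 27.5862
d((-16, -13), (30, 19)) = 56.0357
d((-16, -13), (-21, -29)) = 16.7631
d((19, -24), (20, -11)) = 13.0384
d((19, -24), (24, -10)) = 14.8661
d((19, -24), (7, 0)) = 26.8328
d((19, -24), (14, -5)) = 19.6469
d((19, -24), (-29, -17)) = 48.5077
d((19, -24), (4, 6)) = 33.541
d((19, -24), (30, 19)) = 44.3847
d((19, -24), (-21, -29)) = 40.3113
d((20, -11), (24, -10)) = 4.1231 <-- minimum
d((20, -11), (7, 0)) = 17.0294
d((20, -11), (14, -5)) = 8.4853
d((20, -11), (-29, -17)) = 49.366
d((20, -11), (4, 6)) = 23.3452
d((20, -11), (30, 19)) = 31.6228
d((20, -11), (-21, -29)) = 44.7772
d((24, -10), (7, 0)) = 19.7231
d((24, -10), (14, -5)) = 11.1803
d((24, -10), (-29, -17)) = 53.4603
d((24, -10), (4, 6)) = 25.6125
d((24, -10), (30, 19)) = 29.6142
d((24, -10), (-21, -29)) = 48.8467
d((7, 0), (14, -5)) = 8.6023
d((7, 0), (-29, -17)) = 39.8121
d((7, 0), (4, 6)) = 6.7082
d((7, 0), (30, 19)) = 29.8329
d((7, 0), (-21, -29)) = 40.3113
d((14, -5), (-29, -17)) = 44.643
d((14, -5), (4, 6)) = 14.8661
d((14, -5), (30, 19)) = 28.8444
d((14, -5), (-21, -29)) = 42.4382
d((-29, -17), (4, 6)) = 40.2244
d((-29, -17), (30, 19)) = 69.1158
d((-29, -17), (-21, -29)) = 14.4222
d((4, 6), (30, 19)) = 29.0689
d((4, 6), (-21, -29)) = 43.0116
d((30, 19), (-21, -29)) = 70.0357

Closest pair: (20, -11) and (24, -10) with distance 4.1231

The closest pair is (20, -11) and (24, -10) with Euclidean distance 4.1231. For 10 points, brute-force pairwise comparison is shown above. For large n, the divide-and-conquer algorithm (sort by x, recurse on halves, check the dividing strip) achieves O(n log n).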